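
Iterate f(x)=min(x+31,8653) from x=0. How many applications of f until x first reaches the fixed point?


Step 1: x=0, cap=8653, increment=31
Step 2: x grows by 31 each step until capped at 8653; fixed point is x=8653
Step 3: iterations = ceil(8653/31) = 280

280


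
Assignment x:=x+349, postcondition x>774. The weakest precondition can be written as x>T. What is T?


Formula: wp(x:=E, P) = P[E/x] (substitute E for x in postcondition)
Step 1: Postcondition: x>774
Step 2: Substitute x+349 for x: x+349>774
Step 3: Solve for x: x > 774-349 = 425

425


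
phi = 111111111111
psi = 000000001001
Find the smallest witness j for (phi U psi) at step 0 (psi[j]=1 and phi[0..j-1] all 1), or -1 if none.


(phi U psi) at 0: need smallest j with psi[j]=1 and phi[i]=1 for all i in [0,j).
Scan from step 0:
  step 0: phi=1, psi=0 -> continue
  step 1: phi=1, psi=0 -> continue
  step 2: phi=1, psi=0 -> continue
  step 3: phi=1, psi=0 -> continue
  step 8: psi=1 and phi held for [0,8) -> witness found
Witness step = 8

8


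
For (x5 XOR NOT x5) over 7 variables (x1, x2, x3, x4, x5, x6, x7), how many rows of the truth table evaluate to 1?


Formula: (x5 XOR NOT x5) over 7 vars (128 rows)
Evaluate each row (x1, x2, x3, x4, x5, x6, x7 as bits, MSB first):
  row 0 [0000000]: (0 XOR NOT 0) -> 1
  row 1 [0000001]: (0 XOR NOT 0) -> 1
  row 2 [0000010]: (0 XOR NOT 0) -> 1
  row 3 [0000011]: (0 XOR NOT 0) -> 1
  row 4 [0000100]: (1 XOR NOT 1) -> 1
  (every remaining row is evaluated the same way; all 128 results are listed next)
Full result column, 8 rows per line (x1,x2,x3,x4 fixed per line; x5,x6,x7 runs 000..111 left to right):
  rows 0-7 [x1,x2,x3,x4=0000]: 11111111  (ones: 8)
  rows 8-15 [x1,x2,x3,x4=0001]: 11111111  (ones: 8)
  rows 16-23 [x1,x2,x3,x4=0010]: 11111111  (ones: 8)
  rows 24-31 [x1,x2,x3,x4=0011]: 11111111  (ones: 8)
  rows 32-39 [x1,x2,x3,x4=0100]: 11111111  (ones: 8)
  rows 40-47 [x1,x2,x3,x4=0101]: 11111111  (ones: 8)
  rows 48-55 [x1,x2,x3,x4=0110]: 11111111  (ones: 8)
  rows 56-63 [x1,x2,x3,x4=0111]: 11111111  (ones: 8)
  rows 64-71 [x1,x2,x3,x4=1000]: 11111111  (ones: 8)
  rows 72-79 [x1,x2,x3,x4=1001]: 11111111  (ones: 8)
  rows 80-87 [x1,x2,x3,x4=1010]: 11111111  (ones: 8)
  rows 88-95 [x1,x2,x3,x4=1011]: 11111111  (ones: 8)
  rows 96-103 [x1,x2,x3,x4=1100]: 11111111  (ones: 8)
  rows 104-111 [x1,x2,x3,x4=1101]: 11111111  (ones: 8)
  rows 112-119 [x1,x2,x3,x4=1110]: 11111111  (ones: 8)
  rows 120-127 [x1,x2,x3,x4=1111]: 11111111  (ones: 8)
Count of 1-rows = 8+8+8+8+8+8+8+8+8+8+8+8+8+8+8+8 = 128

128


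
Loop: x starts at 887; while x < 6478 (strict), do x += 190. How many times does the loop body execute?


Step 1: x goes from 887 toward 6478 by 190; the body runs while x<6478, so iterations = ceil((bound-start)/step)
Step 2: Distance=5591
Step 3: ceil(5591/190)=30

30


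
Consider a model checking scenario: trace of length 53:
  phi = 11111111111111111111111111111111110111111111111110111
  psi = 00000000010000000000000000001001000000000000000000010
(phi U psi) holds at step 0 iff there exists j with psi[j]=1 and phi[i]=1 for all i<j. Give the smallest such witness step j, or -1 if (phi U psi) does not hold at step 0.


(phi U psi) at 0: need smallest j with psi[j]=1 and phi[i]=1 for all i in [0,j).
Scan from step 0:
  step 0: phi=1, psi=0 -> continue
  step 1: phi=1, psi=0 -> continue
  step 2: phi=1, psi=0 -> continue
  step 3: phi=1, psi=0 -> continue
  step 9: psi=1 and phi held for [0,9) -> witness found
Witness step = 9

9


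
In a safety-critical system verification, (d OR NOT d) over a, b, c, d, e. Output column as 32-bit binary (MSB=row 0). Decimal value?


Formula: (d OR NOT d) over a, b, c, d, e (32 rows)
Evaluate each row (bits = a,b,c,d,e, MSB first):
  row 0 [00000]: (0 OR NOT 0) -> 1
  row 1 [00001]: (0 OR NOT 0) -> 1
  row 2 [00010]: (1 OR NOT 1) -> 1
  row 3 [00011]: (1 OR NOT 1) -> 1
  row 4 [00100]: (0 OR NOT 0) -> 1
  row 5 [00101]: (0 OR NOT 0) -> 1
  row 6 [00110]: (1 OR NOT 1) -> 1
  row 7 [00111]: (1 OR NOT 1) -> 1
  row 8 [01000]: (0 OR NOT 0) -> 1
  row 9 [01001]: (0 OR NOT 0) -> 1
  row 10 [01010]: (1 OR NOT 1) -> 1
  row 11 [01011]: (1 OR NOT 1) -> 1
  row 12 [01100]: (0 OR NOT 0) -> 1
  row 13 [01101]: (0 OR NOT 0) -> 1
  row 14 [01110]: (1 OR NOT 1) -> 1
  row 15 [01111]: (1 OR NOT 1) -> 1
  row 16 [10000]: (0 OR NOT 0) -> 1
  row 17 [10001]: (0 OR NOT 0) -> 1
  row 18 [10010]: (1 OR NOT 1) -> 1
  row 19 [10011]: (1 OR NOT 1) -> 1
  row 20 [10100]: (0 OR NOT 0) -> 1
  row 21 [10101]: (0 OR NOT 0) -> 1
  row 22 [10110]: (1 OR NOT 1) -> 1
  row 23 [10111]: (1 OR NOT 1) -> 1
  row 24 [11000]: (0 OR NOT 0) -> 1
  row 25 [11001]: (0 OR NOT 0) -> 1
  row 26 [11010]: (1 OR NOT 1) -> 1
  row 27 [11011]: (1 OR NOT 1) -> 1
  row 28 [11100]: (0 OR NOT 0) -> 1
  row 29 [11101]: (0 OR NOT 0) -> 1
  row 30 [11110]: (1 OR NOT 1) -> 1
  row 31 [11111]: (1 OR NOT 1) -> 1
Full result column, 4 rows per line (a,b,c fixed per line; d,e runs 00..11 left to right):
  rows 0-3 [a,b,c=000]: 1111  = hex F
  rows 4-7 [a,b,c=001]: 1111  = hex F
  rows 8-11 [a,b,c=010]: 1111  = hex F
  rows 12-15 [a,b,c=011]: 1111  = hex F
  rows 16-19 [a,b,c=100]: 1111  = hex F
  rows 20-23 [a,b,c=101]: 1111  = hex F
  rows 24-27 [a,b,c=110]: 1111  = hex F
  rows 28-31 [a,b,c=111]: 1111  = hex F
Output column (row 0 .. row 31) = 11111111111111111111111111111111
Output column grouped in 4s = 1111 1111 1111 1111 1111 1111 1111 1111 = 0xFFFFFFFF
Convert to decimal digit by digit (value = value*16 + digit):
  F -> 15
  15*16 + 15 (F) = 255
  255*16 + 15 (F) = 4095
  4095*16 + 15 (F) = 65535
  65535*16 + 15 (F) = 1048575
  1048575*16 + 15 (F) = 16777215
  16777215*16 + 15 (F) = 268435455
  268435455*16 + 15 (F) = 4294967295
Decimal = 4294967295

4294967295


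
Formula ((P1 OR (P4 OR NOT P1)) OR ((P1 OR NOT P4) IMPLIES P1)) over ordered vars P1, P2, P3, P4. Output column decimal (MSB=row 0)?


Formula: ((P1 OR (P4 OR NOT P1)) OR ((P1 OR NOT P4) IMPLIES P1)) over P1, P2, P3, P4 (16 rows)
Evaluate each row (bits = P1,P2,P3,P4, MSB first):
  row 0 [0000]: ((0 OR (0 OR NOT 0)) OR ((0 OR NOT 0) IMPLIES 0)) -> 1
  row 1 [0001]: ((0 OR (1 OR NOT 0)) OR ((0 OR NOT 1) IMPLIES 0)) -> 1
  row 2 [0010]: ((0 OR (0 OR NOT 0)) OR ((0 OR NOT 0) IMPLIES 0)) -> 1
  row 3 [0011]: ((0 OR (1 OR NOT 0)) OR ((0 OR NOT 1) IMPLIES 0)) -> 1
  row 4 [0100]: ((0 OR (0 OR NOT 0)) OR ((0 OR NOT 0) IMPLIES 0)) -> 1
  row 5 [0101]: ((0 OR (1 OR NOT 0)) OR ((0 OR NOT 1) IMPLIES 0)) -> 1
  row 6 [0110]: ((0 OR (0 OR NOT 0)) OR ((0 OR NOT 0) IMPLIES 0)) -> 1
  row 7 [0111]: ((0 OR (1 OR NOT 0)) OR ((0 OR NOT 1) IMPLIES 0)) -> 1
  row 8 [1000]: ((1 OR (0 OR NOT 1)) OR ((1 OR NOT 0) IMPLIES 1)) -> 1
  row 9 [1001]: ((1 OR (1 OR NOT 1)) OR ((1 OR NOT 1) IMPLIES 1)) -> 1
  row 10 [1010]: ((1 OR (0 OR NOT 1)) OR ((1 OR NOT 0) IMPLIES 1)) -> 1
  row 11 [1011]: ((1 OR (1 OR NOT 1)) OR ((1 OR NOT 1) IMPLIES 1)) -> 1
  row 12 [1100]: ((1 OR (0 OR NOT 1)) OR ((1 OR NOT 0) IMPLIES 1)) -> 1
  row 13 [1101]: ((1 OR (1 OR NOT 1)) OR ((1 OR NOT 1) IMPLIES 1)) -> 1
  row 14 [1110]: ((1 OR (0 OR NOT 1)) OR ((1 OR NOT 0) IMPLIES 1)) -> 1
  row 15 [1111]: ((1 OR (1 OR NOT 1)) OR ((1 OR NOT 1) IMPLIES 1)) -> 1
Full result column, 4 rows per line (P1,P2 fixed per line; P3,P4 runs 00..11 left to right):
  rows 0-3 [P1,P2=00]: 1111  = hex F
  rows 4-7 [P1,P2=01]: 1111  = hex F
  rows 8-11 [P1,P2=10]: 1111  = hex F
  rows 12-15 [P1,P2=11]: 1111  = hex F
Output column (row 0 .. row 15) = 1111111111111111
Output column grouped in 4s = 1111 1111 1111 1111 = 0xFFFF
Convert to decimal digit by digit (value = value*16 + digit):
  F -> 15
  15*16 + 15 (F) = 255
  255*16 + 15 (F) = 4095
  4095*16 + 15 (F) = 65535
Decimal = 65535

65535


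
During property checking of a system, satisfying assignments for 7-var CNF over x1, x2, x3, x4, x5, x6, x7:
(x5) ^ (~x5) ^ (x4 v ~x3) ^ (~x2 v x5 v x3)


CNF with 4 clauses over 7 vars (128 assignments).
An assignment satisfies CNF iff every clause has >=1 true literal.
Check each row (bits = x1,x2,x3,x4,x5,x6,x7; clause T/F shown):
  row 0 [0000000]: clauses=FTTT -> 0
  row 1 [0000001]: clauses=FTTT -> 0
  row 2 [0000010]: clauses=FTTT -> 0
  row 3 [0000011]: clauses=FTTT -> 0
  row 4 [0000100]: clauses=TFTT -> 0
  (every remaining row is evaluated the same way; all 128 results are listed next)
Full result column, 8 rows per line (x1,x2,x3,x4 fixed per line; x5,x6,x7 runs 000..111 left to right):
  rows 0-7 [x1,x2,x3,x4=0000]: 00000000  (ones: 0)
  rows 8-15 [x1,x2,x3,x4=0001]: 00000000  (ones: 0)
  rows 16-23 [x1,x2,x3,x4=0010]: 00000000  (ones: 0)
  rows 24-31 [x1,x2,x3,x4=0011]: 00000000  (ones: 0)
  rows 32-39 [x1,x2,x3,x4=0100]: 00000000  (ones: 0)
  rows 40-47 [x1,x2,x3,x4=0101]: 00000000  (ones: 0)
  rows 48-55 [x1,x2,x3,x4=0110]: 00000000  (ones: 0)
  rows 56-63 [x1,x2,x3,x4=0111]: 00000000  (ones: 0)
  rows 64-71 [x1,x2,x3,x4=1000]: 00000000  (ones: 0)
  rows 72-79 [x1,x2,x3,x4=1001]: 00000000  (ones: 0)
  rows 80-87 [x1,x2,x3,x4=1010]: 00000000  (ones: 0)
  rows 88-95 [x1,x2,x3,x4=1011]: 00000000  (ones: 0)
  rows 96-103 [x1,x2,x3,x4=1100]: 00000000  (ones: 0)
  rows 104-111 [x1,x2,x3,x4=1101]: 00000000  (ones: 0)
  rows 112-119 [x1,x2,x3,x4=1110]: 00000000  (ones: 0)
  rows 120-127 [x1,x2,x3,x4=1111]: 00000000  (ones: 0)
Satisfying assignments = 0+0+0+0+0+0+0+0+0+0+0+0+0+0+0+0 = 0

0


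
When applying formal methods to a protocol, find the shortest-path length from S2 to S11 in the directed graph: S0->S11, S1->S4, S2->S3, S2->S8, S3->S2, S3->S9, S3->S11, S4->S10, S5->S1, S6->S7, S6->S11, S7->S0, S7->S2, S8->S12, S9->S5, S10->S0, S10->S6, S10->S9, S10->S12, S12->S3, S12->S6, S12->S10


BFS layer-by-layer from S2:
  dist 0: {S2}
  dist 1: {S3, S8}
  dist 2: {S9, S11, S12}
  -> S11 reached at distance 2
Shortest path length = 2

2


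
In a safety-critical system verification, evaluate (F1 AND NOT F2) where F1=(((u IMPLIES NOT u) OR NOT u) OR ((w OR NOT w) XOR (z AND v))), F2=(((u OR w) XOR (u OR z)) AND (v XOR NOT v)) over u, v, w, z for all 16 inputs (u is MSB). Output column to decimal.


F1 = (((u IMPLIES NOT u) OR NOT u) OR ((w OR NOT w) XOR (z AND v)))
F2 = (((u OR w) XOR (u OR z)) AND (v XOR NOT v))
Counterexample to F1=>F2 is where F1=1 and F2=0.
Evaluate each row (bits = u,v,w,z, MSB first):
  row 0 [0000]: F1=1 F2=0 -> F1&~F2 -> 1
  row 1 [0001]: F1=1 F2=1 -> F1&~F2 -> 0
  row 2 [0010]: F1=1 F2=1 -> F1&~F2 -> 0
  row 3 [0011]: F1=1 F2=0 -> F1&~F2 -> 1
  row 4 [0100]: F1=1 F2=0 -> F1&~F2 -> 1
  row 5 [0101]: F1=1 F2=1 -> F1&~F2 -> 0
  row 6 [0110]: F1=1 F2=1 -> F1&~F2 -> 0
  row 7 [0111]: F1=1 F2=0 -> F1&~F2 -> 1
  row 8 [1000]: F1=1 F2=0 -> F1&~F2 -> 1
  row 9 [1001]: F1=1 F2=0 -> F1&~F2 -> 1
  row 10 [1010]: F1=1 F2=0 -> F1&~F2 -> 1
  row 11 [1011]: F1=1 F2=0 -> F1&~F2 -> 1
  row 12 [1100]: F1=1 F2=0 -> F1&~F2 -> 1
  row 13 [1101]: F1=0 F2=0 -> F1&~F2 -> 0
  row 14 [1110]: F1=1 F2=0 -> F1&~F2 -> 1
  row 15 [1111]: F1=0 F2=0 -> F1&~F2 -> 0
Full result column, 4 rows per line (u,v fixed per line; w,z runs 00..11 left to right):
  rows 0-3 [u,v=00]: 1001  = hex 9
  rows 4-7 [u,v=01]: 1001  = hex 9
  rows 8-11 [u,v=10]: 1111  = hex F
  rows 12-15 [u,v=11]: 1010  = hex A
Counterexample vector (row 0 .. row 15) = 1001100111111010
Output column grouped in 4s = 1001 1001 1111 1010 = 0x99FA
Convert to decimal digit by digit (value = value*16 + digit):
  9 -> 9
  9*16 + 9 = 153
  153*16 + 15 (F) = 2463
  2463*16 + 10 (A) = 39418
Decimal = 39418

39418


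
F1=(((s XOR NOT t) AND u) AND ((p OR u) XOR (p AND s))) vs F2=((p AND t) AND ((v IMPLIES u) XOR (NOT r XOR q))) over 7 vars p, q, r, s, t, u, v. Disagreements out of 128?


F1 = (((s XOR NOT t) AND u) AND ((p OR u) XOR (p AND s)))
F2 = ((p AND t) AND ((v IMPLIES u) XOR (NOT r XOR q)))
Evaluate both on each of 128 rows (bits = p,q,r,s,t,u,v):
  row 0 [0000000]: F1=0 F2=0 -> 0
  row 1 [0000001]: F1=0 F2=0 -> 0
  row 2 [0000010]: F1=1 F2=0 (differ) -> 1
  row 3 [0000011]: F1=1 F2=0 (differ) -> 1
  row 4 [0000100]: F1=0 F2=0 -> 0
  (every remaining row is evaluated the same way; all 128 results are listed next)
Full result column, 8 rows per line (p,q,r,s fixed per line; t,u,v runs 000..111 left to right):
  rows 0-7 [p,q,r,s=0000]: 00110000  (ones: 2)
  rows 8-15 [p,q,r,s=0001]: 00000011  (ones: 2)
  rows 16-23 [p,q,r,s=0010]: 00110000  (ones: 2)
  rows 24-31 [p,q,r,s=0011]: 00000011  (ones: 2)
  rows 32-39 [p,q,r,s=0100]: 00110000  (ones: 2)
  rows 40-47 [p,q,r,s=0101]: 00000011  (ones: 2)
  rows 48-55 [p,q,r,s=0110]: 00110000  (ones: 2)
  rows 56-63 [p,q,r,s=0111]: 00000011  (ones: 2)
  rows 64-71 [p,q,r,s=1000]: 00110100  (ones: 3)
  rows 72-79 [p,q,r,s=1001]: 00000100  (ones: 1)
  rows 80-87 [p,q,r,s=1010]: 00111011  (ones: 5)
  rows 88-95 [p,q,r,s=1011]: 00001011  (ones: 3)
  rows 96-103 [p,q,r,s=1100]: 00111011  (ones: 5)
  rows 104-111 [p,q,r,s=1101]: 00001011  (ones: 3)
  rows 112-119 [p,q,r,s=1110]: 00110100  (ones: 3)
  rows 120-127 [p,q,r,s=1111]: 00000100  (ones: 1)
Disagreements = 2+2+2+2+2+2+2+2+3+1+5+3+5+3+3+1 = 40

40


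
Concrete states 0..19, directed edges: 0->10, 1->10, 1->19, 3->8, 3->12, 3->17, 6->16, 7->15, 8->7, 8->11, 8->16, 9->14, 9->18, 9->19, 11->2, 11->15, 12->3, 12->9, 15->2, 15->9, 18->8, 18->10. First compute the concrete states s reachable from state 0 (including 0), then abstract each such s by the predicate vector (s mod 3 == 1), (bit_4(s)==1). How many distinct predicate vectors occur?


BFS from 0:
Concrete reachable: {0, 10}
Abstract via predicates (s mod 3 == 1), (bit_4(s)==1):
  (0,0) <- {0}
  (1,0) <- {10}
Distinct abstract states = 2

2


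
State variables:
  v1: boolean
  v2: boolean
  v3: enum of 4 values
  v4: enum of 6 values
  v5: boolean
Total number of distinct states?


State space = product of domain sizes of all variables.
Domain sizes:
  v1 (boolean): 2
  v2 (boolean): 2
  v3 (enum of 4 values): 4
  v4 (enum of 6 values): 6
  v5 (boolean): 2
Product = 2 * 2 * 4 * 6 * 2 = 192

192


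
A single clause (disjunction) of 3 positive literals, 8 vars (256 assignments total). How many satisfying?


Step 1: Total=2^8=256
Step 2: Unsat when all 3 false: 2^5=32
Step 3: Sat=256-32=224

224


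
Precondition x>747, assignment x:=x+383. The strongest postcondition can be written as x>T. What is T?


Formula: sp(P, x:=E) = exists old_x. (x = E[old_x/x]) AND P[old_x/x] (old_x is the value of x before the assignment; eliminate old_x by solving x = E[old_x/x] for old_x)
Step 1: Precondition P: x>747, i.e. old_x > 747
Step 2: Assignment gives x = old_x + 383, so old_x = x - 383
Step 3: Substitute into P: x - 383 > 747
Step 4: Simplify: x > 747+383 = 1130

1130


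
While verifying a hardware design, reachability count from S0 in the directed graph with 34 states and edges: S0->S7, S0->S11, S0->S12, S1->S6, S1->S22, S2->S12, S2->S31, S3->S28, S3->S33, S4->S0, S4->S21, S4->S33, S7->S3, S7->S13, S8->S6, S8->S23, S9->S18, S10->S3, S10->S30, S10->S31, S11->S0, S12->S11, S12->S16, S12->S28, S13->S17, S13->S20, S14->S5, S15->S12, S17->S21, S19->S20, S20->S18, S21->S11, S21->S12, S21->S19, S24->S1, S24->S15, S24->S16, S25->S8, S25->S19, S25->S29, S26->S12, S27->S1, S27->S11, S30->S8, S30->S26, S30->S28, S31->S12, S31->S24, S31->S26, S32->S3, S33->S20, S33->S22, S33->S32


BFS from S0:
  layer 0: {S0}
  layer 1: {S7, S11, S12}
  layer 2: {S3, S13, S16, S28}
  layer 3: {S17, S20, S33}
  layer 4: {S18, S21, S22, S32}
  layer 5: {S19}
Reachable set: {S0, S3, S7, S11, S12, S13, S16, S17, S18, S19, S20, S21, S22, S28, S32, S33}
Count = 16

16


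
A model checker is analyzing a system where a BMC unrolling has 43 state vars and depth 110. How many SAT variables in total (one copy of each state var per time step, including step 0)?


BMC unrolls to depth k, creating one copy of each state var for steps 0..k.
Step count = 110 + 1 = 111 (steps 0 through 110)
Vars per step = 43
Total = 43 * 111 = 4773

4773


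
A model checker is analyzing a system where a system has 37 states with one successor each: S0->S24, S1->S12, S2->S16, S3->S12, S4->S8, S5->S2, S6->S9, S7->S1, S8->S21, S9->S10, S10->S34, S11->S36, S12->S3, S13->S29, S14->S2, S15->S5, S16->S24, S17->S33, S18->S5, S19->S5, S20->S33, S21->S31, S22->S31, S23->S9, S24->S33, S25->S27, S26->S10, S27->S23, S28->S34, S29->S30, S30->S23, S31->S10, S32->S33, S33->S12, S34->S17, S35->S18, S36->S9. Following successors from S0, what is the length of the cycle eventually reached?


Trace from S0 until a state repeats:
  S0 -> S24 -> S33 -> S12 -> S3 -> S12
S12 first seen at step 3, revisited at step 5.
Cycle length = 5 - 3 = 2

2


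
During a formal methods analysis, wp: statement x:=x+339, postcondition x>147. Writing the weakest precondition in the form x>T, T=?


Formula: wp(x:=E, P) = P[E/x] (substitute E for x in postcondition)
Step 1: Postcondition: x>147
Step 2: Substitute x+339 for x: x+339>147
Step 3: Solve for x: x > 147-339 = -192

-192


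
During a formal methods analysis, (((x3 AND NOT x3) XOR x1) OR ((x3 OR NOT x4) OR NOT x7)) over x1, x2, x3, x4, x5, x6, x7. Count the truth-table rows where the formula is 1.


Formula: (((x3 AND NOT x3) XOR x1) OR ((x3 OR NOT x4) OR NOT x7)) over 7 vars (128 rows)
Evaluate each row (x1, x2, x3, x4, x5, x6, x7 as bits, MSB first):
  row 0 [0000000]: (((0 AND NOT 0) XOR 0) OR ((0 OR NOT 0) OR NOT 0)) -> 1
  row 1 [0000001]: (((0 AND NOT 0) XOR 0) OR ((0 OR NOT 0) OR NOT 1)) -> 1
  row 2 [0000010]: (((0 AND NOT 0) XOR 0) OR ((0 OR NOT 0) OR NOT 0)) -> 1
  row 3 [0000011]: (((0 AND NOT 0) XOR 0) OR ((0 OR NOT 0) OR NOT 1)) -> 1
  row 4 [0000100]: (((0 AND NOT 0) XOR 0) OR ((0 OR NOT 0) OR NOT 0)) -> 1
  (every remaining row is evaluated the same way; all 128 results are listed next)
Full result column, 8 rows per line (x1,x2,x3,x4 fixed per line; x5,x6,x7 runs 000..111 left to right):
  rows 0-7 [x1,x2,x3,x4=0000]: 11111111  (ones: 8)
  rows 8-15 [x1,x2,x3,x4=0001]: 10101010  (ones: 4)
  rows 16-23 [x1,x2,x3,x4=0010]: 11111111  (ones: 8)
  rows 24-31 [x1,x2,x3,x4=0011]: 11111111  (ones: 8)
  rows 32-39 [x1,x2,x3,x4=0100]: 11111111  (ones: 8)
  rows 40-47 [x1,x2,x3,x4=0101]: 10101010  (ones: 4)
  rows 48-55 [x1,x2,x3,x4=0110]: 11111111  (ones: 8)
  rows 56-63 [x1,x2,x3,x4=0111]: 11111111  (ones: 8)
  rows 64-71 [x1,x2,x3,x4=1000]: 11111111  (ones: 8)
  rows 72-79 [x1,x2,x3,x4=1001]: 11111111  (ones: 8)
  rows 80-87 [x1,x2,x3,x4=1010]: 11111111  (ones: 8)
  rows 88-95 [x1,x2,x3,x4=1011]: 11111111  (ones: 8)
  rows 96-103 [x1,x2,x3,x4=1100]: 11111111  (ones: 8)
  rows 104-111 [x1,x2,x3,x4=1101]: 11111111  (ones: 8)
  rows 112-119 [x1,x2,x3,x4=1110]: 11111111  (ones: 8)
  rows 120-127 [x1,x2,x3,x4=1111]: 11111111  (ones: 8)
Count of 1-rows = 8+4+8+8+8+4+8+8+8+8+8+8+8+8+8+8 = 120

120


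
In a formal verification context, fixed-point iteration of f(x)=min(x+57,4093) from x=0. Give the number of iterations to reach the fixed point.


Step 1: x=0, cap=4093, increment=57
Step 2: x grows by 57 each step until capped at 4093; fixed point is x=4093
Step 3: iterations = ceil(4093/57) = 72

72


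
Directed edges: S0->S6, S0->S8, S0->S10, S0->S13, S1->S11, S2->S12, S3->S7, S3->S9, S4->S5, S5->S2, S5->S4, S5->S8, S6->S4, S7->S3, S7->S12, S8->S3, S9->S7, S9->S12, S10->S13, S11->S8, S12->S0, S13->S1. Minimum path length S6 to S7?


BFS layer-by-layer from S6:
  dist 0: {S6}
  dist 1: {S4}
  dist 2: {S5}
  dist 3: {S2, S8}
  dist 4: {S3, S12}
  dist 5: {S0, S7, S9}
  -> S7 reached at distance 5
Shortest path length = 5

5


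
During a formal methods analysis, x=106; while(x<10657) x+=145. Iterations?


Step 1: x goes from 106 toward 10657 by 145; the body runs while x<10657, so iterations = ceil((bound-start)/step)
Step 2: Distance=10551
Step 3: ceil(10551/145)=73

73


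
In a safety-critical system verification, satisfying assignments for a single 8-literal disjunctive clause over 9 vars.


Step 1: Total=2^9=512
Step 2: Unsat when all 8 false: 2^1=2
Step 3: Sat=512-2=510

510


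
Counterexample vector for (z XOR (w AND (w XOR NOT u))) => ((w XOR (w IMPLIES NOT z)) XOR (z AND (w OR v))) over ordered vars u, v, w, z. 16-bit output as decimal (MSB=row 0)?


F1 = (z XOR (w AND (w XOR NOT u)))
F2 = ((w XOR (w IMPLIES NOT z)) XOR (z AND (w OR v)))
Counterexample to F1=>F2 is where F1=1 and F2=0.
Evaluate each row (bits = u,v,w,z, MSB first):
  row 0 [0000]: F1=0 F2=1 -> F1&~F2 -> 0
  row 1 [0001]: F1=1 F2=1 -> F1&~F2 -> 0
  row 2 [0010]: F1=0 F2=0 -> F1&~F2 -> 0
  row 3 [0011]: F1=1 F2=0 -> F1&~F2 -> 1
  row 4 [0100]: F1=0 F2=1 -> F1&~F2 -> 0
  row 5 [0101]: F1=1 F2=0 -> F1&~F2 -> 1
  row 6 [0110]: F1=0 F2=0 -> F1&~F2 -> 0
  row 7 [0111]: F1=1 F2=0 -> F1&~F2 -> 1
  row 8 [1000]: F1=0 F2=1 -> F1&~F2 -> 0
  row 9 [1001]: F1=1 F2=1 -> F1&~F2 -> 0
  row 10 [1010]: F1=1 F2=0 -> F1&~F2 -> 1
  row 11 [1011]: F1=0 F2=0 -> F1&~F2 -> 0
  row 12 [1100]: F1=0 F2=1 -> F1&~F2 -> 0
  row 13 [1101]: F1=1 F2=0 -> F1&~F2 -> 1
  row 14 [1110]: F1=1 F2=0 -> F1&~F2 -> 1
  row 15 [1111]: F1=0 F2=0 -> F1&~F2 -> 0
Full result column, 4 rows per line (u,v fixed per line; w,z runs 00..11 left to right):
  rows 0-3 [u,v=00]: 0001  = hex 1
  rows 4-7 [u,v=01]: 0101  = hex 5
  rows 8-11 [u,v=10]: 0010  = hex 2
  rows 12-15 [u,v=11]: 0110  = hex 6
Counterexample vector (row 0 .. row 15) = 0001010100100110
Output column grouped in 4s = 0001 0101 0010 0110 = 0x1526
Convert to decimal digit by digit (value = value*16 + digit):
  1 -> 1
  1*16 + 5 = 21
  21*16 + 2 = 338
  338*16 + 6 = 5414
Decimal = 5414

5414


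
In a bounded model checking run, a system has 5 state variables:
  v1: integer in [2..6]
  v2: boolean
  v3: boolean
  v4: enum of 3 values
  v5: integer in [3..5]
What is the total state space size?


State space = product of domain sizes of all variables.
Domain sizes:
  v1 (integer in [2..6]): 5
  v2 (boolean): 2
  v3 (boolean): 2
  v4 (enum of 3 values): 3
  v5 (integer in [3..5]): 3
Product = 5 * 2 * 2 * 3 * 3 = 180

180


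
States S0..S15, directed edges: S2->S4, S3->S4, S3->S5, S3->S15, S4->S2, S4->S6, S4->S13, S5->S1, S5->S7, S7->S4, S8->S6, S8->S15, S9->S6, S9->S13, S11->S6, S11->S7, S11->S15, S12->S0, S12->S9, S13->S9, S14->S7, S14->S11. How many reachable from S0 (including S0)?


BFS from S0:
  layer 0: {S0}
Reachable set: {S0}
Count = 1

1


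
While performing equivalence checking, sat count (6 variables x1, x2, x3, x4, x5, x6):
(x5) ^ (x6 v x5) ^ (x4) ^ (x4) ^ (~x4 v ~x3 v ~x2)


CNF with 5 clauses over 6 vars (64 assignments).
An assignment satisfies CNF iff every clause has >=1 true literal.
Check each row (bits = x1,x2,x3,x4,x5,x6; clause T/F shown):
  row 0 [000000]: clauses=FFFFT -> 0
  row 1 [000001]: clauses=FTFFT -> 0
  row 2 [000010]: clauses=TTFFT -> 0
  row 3 [000011]: clauses=TTFFT -> 0
  row 4 [000100]: clauses=FFTTT -> 0
  (every remaining row is evaluated the same way; all 64 results are listed next)
Full result column, 8 rows per line (x1,x2,x3 fixed per line; x4,x5,x6 runs 000..111 left to right):
  rows 0-7 [x1,x2,x3=000]: 00000011  (ones: 2)
  rows 8-15 [x1,x2,x3=001]: 00000011  (ones: 2)
  rows 16-23 [x1,x2,x3=010]: 00000011  (ones: 2)
  rows 24-31 [x1,x2,x3=011]: 00000000  (ones: 0)
  rows 32-39 [x1,x2,x3=100]: 00000011  (ones: 2)
  rows 40-47 [x1,x2,x3=101]: 00000011  (ones: 2)
  rows 48-55 [x1,x2,x3=110]: 00000011  (ones: 2)
  rows 56-63 [x1,x2,x3=111]: 00000000  (ones: 0)
Satisfying assignments = 2+2+2+0+2+2+2+0 = 12

12


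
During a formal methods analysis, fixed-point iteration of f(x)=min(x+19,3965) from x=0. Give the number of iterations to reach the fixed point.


Step 1: x=0, cap=3965, increment=19
Step 2: x grows by 19 each step until capped at 3965; fixed point is x=3965
Step 3: iterations = ceil(3965/19) = 209

209


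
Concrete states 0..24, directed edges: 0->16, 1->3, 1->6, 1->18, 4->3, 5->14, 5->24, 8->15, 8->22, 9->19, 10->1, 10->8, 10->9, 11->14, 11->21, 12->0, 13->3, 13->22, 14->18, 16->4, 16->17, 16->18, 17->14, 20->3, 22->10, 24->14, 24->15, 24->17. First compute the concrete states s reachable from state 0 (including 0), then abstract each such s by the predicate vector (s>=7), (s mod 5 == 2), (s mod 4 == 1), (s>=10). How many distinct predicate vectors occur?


BFS from 0:
Concrete reachable: {0, 3, 4, 14, 16, 17, 18}
Abstract via predicates (s>=7), (s mod 5 == 2), (s mod 4 == 1), (s>=10):
  (0,0,0,0) <- {0, 3, 4}
  (1,0,0,1) <- {14, 16, 18}
  (1,1,1,1) <- {17}
Distinct abstract states = 3

3


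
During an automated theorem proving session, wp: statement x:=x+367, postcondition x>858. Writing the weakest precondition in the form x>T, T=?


Formula: wp(x:=E, P) = P[E/x] (substitute E for x in postcondition)
Step 1: Postcondition: x>858
Step 2: Substitute x+367 for x: x+367>858
Step 3: Solve for x: x > 858-367 = 491

491


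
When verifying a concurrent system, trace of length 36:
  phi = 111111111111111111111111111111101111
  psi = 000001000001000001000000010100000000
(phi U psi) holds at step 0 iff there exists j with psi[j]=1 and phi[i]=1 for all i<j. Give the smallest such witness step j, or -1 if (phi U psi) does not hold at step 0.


(phi U psi) at 0: need smallest j with psi[j]=1 and phi[i]=1 for all i in [0,j).
Scan from step 0:
  step 0: phi=1, psi=0 -> continue
  step 1: phi=1, psi=0 -> continue
  step 2: phi=1, psi=0 -> continue
  step 3: phi=1, psi=0 -> continue
  step 5: psi=1 and phi held for [0,5) -> witness found
Witness step = 5

5


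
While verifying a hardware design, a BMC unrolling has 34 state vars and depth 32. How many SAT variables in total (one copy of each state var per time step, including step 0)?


BMC unrolls to depth k, creating one copy of each state var for steps 0..k.
Step count = 32 + 1 = 33 (steps 0 through 32)
Vars per step = 34
Total = 34 * 33 = 1122

1122


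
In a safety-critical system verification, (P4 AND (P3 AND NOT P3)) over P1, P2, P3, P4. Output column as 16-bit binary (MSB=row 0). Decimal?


Formula: (P4 AND (P3 AND NOT P3)) over P1, P2, P3, P4 (16 rows)
Evaluate each row (bits = P1,P2,P3,P4, MSB first):
  row 0 [0000]: (0 AND (0 AND NOT 0)) -> 0
  row 1 [0001]: (1 AND (0 AND NOT 0)) -> 0
  row 2 [0010]: (0 AND (1 AND NOT 1)) -> 0
  row 3 [0011]: (1 AND (1 AND NOT 1)) -> 0
  row 4 [0100]: (0 AND (0 AND NOT 0)) -> 0
  row 5 [0101]: (1 AND (0 AND NOT 0)) -> 0
  row 6 [0110]: (0 AND (1 AND NOT 1)) -> 0
  row 7 [0111]: (1 AND (1 AND NOT 1)) -> 0
  row 8 [1000]: (0 AND (0 AND NOT 0)) -> 0
  row 9 [1001]: (1 AND (0 AND NOT 0)) -> 0
  row 10 [1010]: (0 AND (1 AND NOT 1)) -> 0
  row 11 [1011]: (1 AND (1 AND NOT 1)) -> 0
  row 12 [1100]: (0 AND (0 AND NOT 0)) -> 0
  row 13 [1101]: (1 AND (0 AND NOT 0)) -> 0
  row 14 [1110]: (0 AND (1 AND NOT 1)) -> 0
  row 15 [1111]: (1 AND (1 AND NOT 1)) -> 0
Full result column, 4 rows per line (P1,P2 fixed per line; P3,P4 runs 00..11 left to right):
  rows 0-3 [P1,P2=00]: 0000  = hex 0
  rows 4-7 [P1,P2=01]: 0000  = hex 0
  rows 8-11 [P1,P2=10]: 0000  = hex 0
  rows 12-15 [P1,P2=11]: 0000  = hex 0
Output column (row 0 .. row 15) = 0000000000000000
Output column grouped in 4s = 0000 0000 0000 0000 = 0x0000
Convert to decimal digit by digit (value = value*16 + digit):
  0 -> 0
  0*16 + 0 = 0
  0*16 + 0 = 0
  0*16 + 0 = 0
Decimal = 0

0


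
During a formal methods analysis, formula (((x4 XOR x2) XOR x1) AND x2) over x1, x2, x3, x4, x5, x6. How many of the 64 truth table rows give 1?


Formula: (((x4 XOR x2) XOR x1) AND x2) over 6 vars (64 rows)
Evaluate each row (x1, x2, x3, x4, x5, x6 as bits, MSB first):
  row 0 [000000]: (((0 XOR 0) XOR 0) AND 0) -> 0
  row 1 [000001]: (((0 XOR 0) XOR 0) AND 0) -> 0
  row 2 [000010]: (((0 XOR 0) XOR 0) AND 0) -> 0
  row 3 [000011]: (((0 XOR 0) XOR 0) AND 0) -> 0
  row 4 [000100]: (((1 XOR 0) XOR 0) AND 0) -> 0
  (every remaining row is evaluated the same way; all 64 results are listed next)
Full result column, 8 rows per line (x1,x2,x3 fixed per line; x4,x5,x6 runs 000..111 left to right):
  rows 0-7 [x1,x2,x3=000]: 00000000  (ones: 0)
  rows 8-15 [x1,x2,x3=001]: 00000000  (ones: 0)
  rows 16-23 [x1,x2,x3=010]: 11110000  (ones: 4)
  rows 24-31 [x1,x2,x3=011]: 11110000  (ones: 4)
  rows 32-39 [x1,x2,x3=100]: 00000000  (ones: 0)
  rows 40-47 [x1,x2,x3=101]: 00000000  (ones: 0)
  rows 48-55 [x1,x2,x3=110]: 00001111  (ones: 4)
  rows 56-63 [x1,x2,x3=111]: 00001111  (ones: 4)
Count of 1-rows = 0+0+4+4+0+0+4+4 = 16

16


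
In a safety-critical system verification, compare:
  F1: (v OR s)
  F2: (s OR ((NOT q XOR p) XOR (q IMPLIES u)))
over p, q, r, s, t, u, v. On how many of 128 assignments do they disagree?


F1 = (v OR s)
F2 = (s OR ((NOT q XOR p) XOR (q IMPLIES u)))
Evaluate both on each of 128 rows (bits = p,q,r,s,t,u,v):
  row 0 [0000000]: F1=0 F2=0 -> 0
  row 1 [0000001]: F1=1 F2=0 (differ) -> 1
  row 2 [0000010]: F1=0 F2=0 -> 0
  row 3 [0000011]: F1=1 F2=0 (differ) -> 1
  row 4 [0000100]: F1=0 F2=0 -> 0
  (every remaining row is evaluated the same way; all 128 results are listed next)
Full result column, 8 rows per line (p,q,r,s fixed per line; t,u,v runs 000..111 left to right):
  rows 0-7 [p,q,r,s=0000]: 01010101  (ones: 4)
  rows 8-15 [p,q,r,s=0001]: 00000000  (ones: 0)
  rows 16-23 [p,q,r,s=0010]: 01010101  (ones: 4)
  rows 24-31 [p,q,r,s=0011]: 00000000  (ones: 0)
  rows 32-39 [p,q,r,s=0100]: 01100110  (ones: 4)
  rows 40-47 [p,q,r,s=0101]: 00000000  (ones: 0)
  rows 48-55 [p,q,r,s=0110]: 01100110  (ones: 4)
  rows 56-63 [p,q,r,s=0111]: 00000000  (ones: 0)
  rows 64-71 [p,q,r,s=1000]: 10101010  (ones: 4)
  rows 72-79 [p,q,r,s=1001]: 00000000  (ones: 0)
  rows 80-87 [p,q,r,s=1010]: 10101010  (ones: 4)
  rows 88-95 [p,q,r,s=1011]: 00000000  (ones: 0)
  rows 96-103 [p,q,r,s=1100]: 10011001  (ones: 4)
  rows 104-111 [p,q,r,s=1101]: 00000000  (ones: 0)
  rows 112-119 [p,q,r,s=1110]: 10011001  (ones: 4)
  rows 120-127 [p,q,r,s=1111]: 00000000  (ones: 0)
Disagreements = 4+0+4+0+4+0+4+0+4+0+4+0+4+0+4+0 = 32

32


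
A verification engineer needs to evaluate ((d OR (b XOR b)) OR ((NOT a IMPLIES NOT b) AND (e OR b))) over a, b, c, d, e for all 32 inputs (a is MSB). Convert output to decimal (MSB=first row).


Formula: ((d OR (b XOR b)) OR ((NOT a IMPLIES NOT b) AND (e OR b))) over a, b, c, d, e (32 rows)
Evaluate each row (bits = a,b,c,d,e, MSB first):
  row 0 [00000]: ((0 OR (0 XOR 0)) OR ((NOT 0 IMPLIES NOT 0) AND (0 OR 0))) -> 0
  row 1 [00001]: ((0 OR (0 XOR 0)) OR ((NOT 0 IMPLIES NOT 0) AND (1 OR 0))) -> 1
  row 2 [00010]: ((1 OR (0 XOR 0)) OR ((NOT 0 IMPLIES NOT 0) AND (0 OR 0))) -> 1
  row 3 [00011]: ((1 OR (0 XOR 0)) OR ((NOT 0 IMPLIES NOT 0) AND (1 OR 0))) -> 1
  row 4 [00100]: ((0 OR (0 XOR 0)) OR ((NOT 0 IMPLIES NOT 0) AND (0 OR 0))) -> 0
  row 5 [00101]: ((0 OR (0 XOR 0)) OR ((NOT 0 IMPLIES NOT 0) AND (1 OR 0))) -> 1
  row 6 [00110]: ((1 OR (0 XOR 0)) OR ((NOT 0 IMPLIES NOT 0) AND (0 OR 0))) -> 1
  row 7 [00111]: ((1 OR (0 XOR 0)) OR ((NOT 0 IMPLIES NOT 0) AND (1 OR 0))) -> 1
  row 8 [01000]: ((0 OR (1 XOR 1)) OR ((NOT 0 IMPLIES NOT 1) AND (0 OR 1))) -> 0
  row 9 [01001]: ((0 OR (1 XOR 1)) OR ((NOT 0 IMPLIES NOT 1) AND (1 OR 1))) -> 0
  row 10 [01010]: ((1 OR (1 XOR 1)) OR ((NOT 0 IMPLIES NOT 1) AND (0 OR 1))) -> 1
  row 11 [01011]: ((1 OR (1 XOR 1)) OR ((NOT 0 IMPLIES NOT 1) AND (1 OR 1))) -> 1
  row 12 [01100]: ((0 OR (1 XOR 1)) OR ((NOT 0 IMPLIES NOT 1) AND (0 OR 1))) -> 0
  row 13 [01101]: ((0 OR (1 XOR 1)) OR ((NOT 0 IMPLIES NOT 1) AND (1 OR 1))) -> 0
  row 14 [01110]: ((1 OR (1 XOR 1)) OR ((NOT 0 IMPLIES NOT 1) AND (0 OR 1))) -> 1
  row 15 [01111]: ((1 OR (1 XOR 1)) OR ((NOT 0 IMPLIES NOT 1) AND (1 OR 1))) -> 1
  row 16 [10000]: ((0 OR (0 XOR 0)) OR ((NOT 1 IMPLIES NOT 0) AND (0 OR 0))) -> 0
  row 17 [10001]: ((0 OR (0 XOR 0)) OR ((NOT 1 IMPLIES NOT 0) AND (1 OR 0))) -> 1
  row 18 [10010]: ((1 OR (0 XOR 0)) OR ((NOT 1 IMPLIES NOT 0) AND (0 OR 0))) -> 1
  row 19 [10011]: ((1 OR (0 XOR 0)) OR ((NOT 1 IMPLIES NOT 0) AND (1 OR 0))) -> 1
  row 20 [10100]: ((0 OR (0 XOR 0)) OR ((NOT 1 IMPLIES NOT 0) AND (0 OR 0))) -> 0
  row 21 [10101]: ((0 OR (0 XOR 0)) OR ((NOT 1 IMPLIES NOT 0) AND (1 OR 0))) -> 1
  row 22 [10110]: ((1 OR (0 XOR 0)) OR ((NOT 1 IMPLIES NOT 0) AND (0 OR 0))) -> 1
  row 23 [10111]: ((1 OR (0 XOR 0)) OR ((NOT 1 IMPLIES NOT 0) AND (1 OR 0))) -> 1
  row 24 [11000]: ((0 OR (1 XOR 1)) OR ((NOT 1 IMPLIES NOT 1) AND (0 OR 1))) -> 1
  row 25 [11001]: ((0 OR (1 XOR 1)) OR ((NOT 1 IMPLIES NOT 1) AND (1 OR 1))) -> 1
  row 26 [11010]: ((1 OR (1 XOR 1)) OR ((NOT 1 IMPLIES NOT 1) AND (0 OR 1))) -> 1
  row 27 [11011]: ((1 OR (1 XOR 1)) OR ((NOT 1 IMPLIES NOT 1) AND (1 OR 1))) -> 1
  row 28 [11100]: ((0 OR (1 XOR 1)) OR ((NOT 1 IMPLIES NOT 1) AND (0 OR 1))) -> 1
  row 29 [11101]: ((0 OR (1 XOR 1)) OR ((NOT 1 IMPLIES NOT 1) AND (1 OR 1))) -> 1
  row 30 [11110]: ((1 OR (1 XOR 1)) OR ((NOT 1 IMPLIES NOT 1) AND (0 OR 1))) -> 1
  row 31 [11111]: ((1 OR (1 XOR 1)) OR ((NOT 1 IMPLIES NOT 1) AND (1 OR 1))) -> 1
Full result column, 4 rows per line (a,b,c fixed per line; d,e runs 00..11 left to right):
  rows 0-3 [a,b,c=000]: 0111  = hex 7
  rows 4-7 [a,b,c=001]: 0111  = hex 7
  rows 8-11 [a,b,c=010]: 0011  = hex 3
  rows 12-15 [a,b,c=011]: 0011  = hex 3
  rows 16-19 [a,b,c=100]: 0111  = hex 7
  rows 20-23 [a,b,c=101]: 0111  = hex 7
  rows 24-27 [a,b,c=110]: 1111  = hex F
  rows 28-31 [a,b,c=111]: 1111  = hex F
Output column (row 0 .. row 31) = 01110111001100110111011111111111
Output column grouped in 4s = 0111 0111 0011 0011 0111 0111 1111 1111 = 0x773377FF
Convert to decimal digit by digit (value = value*16 + digit):
  7 -> 7
  7*16 + 7 = 119
  119*16 + 3 = 1907
  1907*16 + 3 = 30515
  30515*16 + 7 = 488247
  488247*16 + 7 = 7811959
  7811959*16 + 15 (F) = 124991359
  124991359*16 + 15 (F) = 1999861759
Decimal = 1999861759

1999861759


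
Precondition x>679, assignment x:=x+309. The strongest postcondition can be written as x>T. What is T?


Formula: sp(P, x:=E) = exists old_x. (x = E[old_x/x]) AND P[old_x/x] (old_x is the value of x before the assignment; eliminate old_x by solving x = E[old_x/x] for old_x)
Step 1: Precondition P: x>679, i.e. old_x > 679
Step 2: Assignment gives x = old_x + 309, so old_x = x - 309
Step 3: Substitute into P: x - 309 > 679
Step 4: Simplify: x > 679+309 = 988

988


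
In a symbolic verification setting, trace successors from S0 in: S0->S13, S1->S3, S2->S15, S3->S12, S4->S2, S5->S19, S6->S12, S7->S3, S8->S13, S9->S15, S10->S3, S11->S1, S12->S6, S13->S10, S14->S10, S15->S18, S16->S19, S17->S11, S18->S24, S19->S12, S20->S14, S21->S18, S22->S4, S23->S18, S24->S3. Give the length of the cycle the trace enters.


Trace from S0 until a state repeats:
  S0 -> S13 -> S10 -> S3 -> S12 -> S6 -> S12
S12 first seen at step 4, revisited at step 6.
Cycle length = 6 - 4 = 2

2


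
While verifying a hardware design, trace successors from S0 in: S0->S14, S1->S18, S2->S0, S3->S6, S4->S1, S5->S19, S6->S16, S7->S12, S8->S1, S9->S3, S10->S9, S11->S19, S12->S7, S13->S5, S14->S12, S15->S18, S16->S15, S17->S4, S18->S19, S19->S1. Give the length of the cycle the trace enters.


Trace from S0 until a state repeats:
  S0 -> S14 -> S12 -> S7 -> S12
S12 first seen at step 2, revisited at step 4.
Cycle length = 4 - 2 = 2

2


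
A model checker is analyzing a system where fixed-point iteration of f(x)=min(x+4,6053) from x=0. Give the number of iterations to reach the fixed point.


Step 1: x=0, cap=6053, increment=4
Step 2: x grows by 4 each step until capped at 6053; fixed point is x=6053
Step 3: iterations = ceil(6053/4) = 1514

1514


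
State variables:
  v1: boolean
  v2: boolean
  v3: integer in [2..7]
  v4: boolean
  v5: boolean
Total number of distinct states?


State space = product of domain sizes of all variables.
Domain sizes:
  v1 (boolean): 2
  v2 (boolean): 2
  v3 (integer in [2..7]): 6
  v4 (boolean): 2
  v5 (boolean): 2
Product = 2 * 2 * 6 * 2 * 2 = 96

96


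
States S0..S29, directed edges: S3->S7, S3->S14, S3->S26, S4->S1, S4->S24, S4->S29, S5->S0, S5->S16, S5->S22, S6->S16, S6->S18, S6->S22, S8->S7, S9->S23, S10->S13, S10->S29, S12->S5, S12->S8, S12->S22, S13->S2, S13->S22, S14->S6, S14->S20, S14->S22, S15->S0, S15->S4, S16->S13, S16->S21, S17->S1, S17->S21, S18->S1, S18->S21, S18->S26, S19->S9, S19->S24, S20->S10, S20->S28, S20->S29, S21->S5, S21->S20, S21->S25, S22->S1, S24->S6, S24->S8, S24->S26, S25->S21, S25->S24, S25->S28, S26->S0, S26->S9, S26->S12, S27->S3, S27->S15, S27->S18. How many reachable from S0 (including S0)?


BFS from S0:
  layer 0: {S0}
Reachable set: {S0}
Count = 1

1


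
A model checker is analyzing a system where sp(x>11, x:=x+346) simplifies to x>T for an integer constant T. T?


Formula: sp(P, x:=E) = exists old_x. (x = E[old_x/x]) AND P[old_x/x] (old_x is the value of x before the assignment; eliminate old_x by solving x = E[old_x/x] for old_x)
Step 1: Precondition P: x>11, i.e. old_x > 11
Step 2: Assignment gives x = old_x + 346, so old_x = x - 346
Step 3: Substitute into P: x - 346 > 11
Step 4: Simplify: x > 11+346 = 357

357


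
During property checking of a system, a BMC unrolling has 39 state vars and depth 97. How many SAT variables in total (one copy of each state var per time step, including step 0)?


BMC unrolls to depth k, creating one copy of each state var for steps 0..k.
Step count = 97 + 1 = 98 (steps 0 through 97)
Vars per step = 39
Total = 39 * 98 = 3822

3822


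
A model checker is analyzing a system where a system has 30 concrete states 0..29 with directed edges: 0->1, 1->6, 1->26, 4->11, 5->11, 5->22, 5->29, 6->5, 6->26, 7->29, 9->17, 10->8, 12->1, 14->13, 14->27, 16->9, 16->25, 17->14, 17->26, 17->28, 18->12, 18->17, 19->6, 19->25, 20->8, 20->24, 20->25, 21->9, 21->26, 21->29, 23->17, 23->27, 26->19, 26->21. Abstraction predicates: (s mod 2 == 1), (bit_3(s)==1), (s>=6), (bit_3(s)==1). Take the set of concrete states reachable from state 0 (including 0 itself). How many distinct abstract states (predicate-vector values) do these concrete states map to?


BFS from 0:
Concrete reachable: {0, 1, 5, 6, 9, 11, 13, 14, 17, 19, 21, 22, 25, 26, 27, 28, 29}
Abstract via predicates (s mod 2 == 1), (bit_3(s)==1), (s>=6), (bit_3(s)==1):
  (0,0,0,0) <- {0}
  (0,0,1,0) <- {6, 22}
  (0,1,1,1) <- {14, 26, 28}
  (1,0,0,0) <- {1, 5}
  (1,0,1,0) <- {17, 19, 21}
  (1,1,1,1) <- {9, 11, 13, 25, 27, 29}
Distinct abstract states = 6

6


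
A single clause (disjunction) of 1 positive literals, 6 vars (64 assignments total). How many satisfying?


Step 1: Total=2^6=64
Step 2: Unsat when all 1 false: 2^5=32
Step 3: Sat=64-32=32

32


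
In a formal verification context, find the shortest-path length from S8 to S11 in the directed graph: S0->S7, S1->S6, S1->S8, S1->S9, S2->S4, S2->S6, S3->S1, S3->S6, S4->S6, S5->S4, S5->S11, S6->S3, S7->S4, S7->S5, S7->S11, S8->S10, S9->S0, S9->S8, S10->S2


BFS layer-by-layer from S8:
  dist 0: {S8}
  dist 1: {S10}
  dist 2: {S2}
  dist 3: {S4, S6}
  dist 4: {S3}
  dist 5: {S1}
  dist 6: {S9}
  dist 7: {S0}
  dist 8: {S7}
  dist 9: {S5, S11}
  -> S11 reached at distance 9
Shortest path length = 9

9


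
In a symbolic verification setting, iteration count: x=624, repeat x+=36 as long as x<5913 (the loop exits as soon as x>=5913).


Step 1: x goes from 624 toward 5913 by 36; the body runs while x<5913, so iterations = ceil((bound-start)/step)
Step 2: Distance=5289
Step 3: ceil(5289/36)=147

147


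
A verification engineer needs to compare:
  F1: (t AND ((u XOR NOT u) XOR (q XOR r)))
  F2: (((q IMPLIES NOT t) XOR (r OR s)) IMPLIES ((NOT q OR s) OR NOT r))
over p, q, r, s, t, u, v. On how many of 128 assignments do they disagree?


F1 = (t AND ((u XOR NOT u) XOR (q XOR r)))
F2 = (((q IMPLIES NOT t) XOR (r OR s)) IMPLIES ((NOT q OR s) OR NOT r))
Evaluate both on each of 128 rows (bits = p,q,r,s,t,u,v):
  row 0 [0000000]: F1=0 F2=1 (differ) -> 1
  row 1 [0000001]: F1=0 F2=1 (differ) -> 1
  row 2 [0000010]: F1=0 F2=1 (differ) -> 1
  row 3 [0000011]: F1=0 F2=1 (differ) -> 1
  row 4 [0000100]: F1=1 F2=1 -> 0
  (every remaining row is evaluated the same way; all 128 results are listed next)
Full result column, 8 rows per line (p,q,r,s fixed per line; t,u,v runs 000..111 left to right):
  rows 0-7 [p,q,r,s=0000]: 11110000  (ones: 4)
  rows 8-15 [p,q,r,s=0001]: 11110000  (ones: 4)
  rows 16-23 [p,q,r,s=0010]: 11111111  (ones: 8)
  rows 24-31 [p,q,r,s=0011]: 11111111  (ones: 8)
  rows 32-39 [p,q,r,s=0100]: 11111111  (ones: 8)
  rows 40-47 [p,q,r,s=0101]: 11111111  (ones: 8)
  rows 48-55 [p,q,r,s=0110]: 11111111  (ones: 8)
  rows 56-63 [p,q,r,s=0111]: 11110000  (ones: 4)
  rows 64-71 [p,q,r,s=1000]: 11110000  (ones: 4)
  rows 72-79 [p,q,r,s=1001]: 11110000  (ones: 4)
  rows 80-87 [p,q,r,s=1010]: 11111111  (ones: 8)
  rows 88-95 [p,q,r,s=1011]: 11111111  (ones: 8)
  rows 96-103 [p,q,r,s=1100]: 11111111  (ones: 8)
  rows 104-111 [p,q,r,s=1101]: 11111111  (ones: 8)
  rows 112-119 [p,q,r,s=1110]: 11111111  (ones: 8)
  rows 120-127 [p,q,r,s=1111]: 11110000  (ones: 4)
Disagreements = 4+4+8+8+8+8+8+4+4+4+8+8+8+8+8+4 = 104

104
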